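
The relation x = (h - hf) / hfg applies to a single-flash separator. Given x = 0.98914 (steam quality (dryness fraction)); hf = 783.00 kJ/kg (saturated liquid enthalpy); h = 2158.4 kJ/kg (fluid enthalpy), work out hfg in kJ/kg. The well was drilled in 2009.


hfg = (h - hf) / x
hfg = (2158.4 - 783.00) / 0.98914
hfg = 1390.5 kJ/kg


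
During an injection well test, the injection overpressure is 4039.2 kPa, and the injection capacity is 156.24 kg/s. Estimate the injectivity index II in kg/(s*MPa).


II = mdot * 1000 / dP
II = 156.24 * 1000 / 4039.2
II = 38.681 kg/(s*MPa)


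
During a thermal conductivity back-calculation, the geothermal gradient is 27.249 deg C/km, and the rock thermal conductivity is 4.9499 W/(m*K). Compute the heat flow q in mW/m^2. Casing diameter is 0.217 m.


q = k * grad / 1000
q = 4.9499 * 27.249 / 1000
q = 0.1348798 W/m^2
Convert: 0.1348798 W/m^2 * 1000.0 = 134.88 mW/m^2
q = 134.88 mW/m^2


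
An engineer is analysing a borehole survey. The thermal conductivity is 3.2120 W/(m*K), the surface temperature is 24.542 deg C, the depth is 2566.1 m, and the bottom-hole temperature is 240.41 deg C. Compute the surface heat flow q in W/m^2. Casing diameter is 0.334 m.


Step 1: grad = (T_d - T_surf)/d * 1000 = (240.41 - 24.542)/2566.1 * 1000 = 84.12299 deg C/km
Step 2: q = k * grad / 1000 = 3.212 * 84.12299 / 1000 = 0.27020 W/m^2
q = 0.27020 W/m^2


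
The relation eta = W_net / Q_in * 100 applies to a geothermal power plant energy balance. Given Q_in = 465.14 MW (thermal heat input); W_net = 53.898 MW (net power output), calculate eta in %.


eta = W_net / Q_in * 100
eta = 53.898 / 465.14 * 100
eta = 11.587 %


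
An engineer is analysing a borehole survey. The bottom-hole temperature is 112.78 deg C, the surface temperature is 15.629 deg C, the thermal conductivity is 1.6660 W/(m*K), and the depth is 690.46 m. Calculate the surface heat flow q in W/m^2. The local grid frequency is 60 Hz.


Step 1: grad = (T_d - T_surf)/d * 1000 = (112.78 - 15.629)/690.46 * 1000 = 140.7047 deg C/km
Step 2: q = k * grad / 1000 = 1.666 * 140.7047 / 1000 = 0.23441 W/m^2
q = 0.23441 W/m^2


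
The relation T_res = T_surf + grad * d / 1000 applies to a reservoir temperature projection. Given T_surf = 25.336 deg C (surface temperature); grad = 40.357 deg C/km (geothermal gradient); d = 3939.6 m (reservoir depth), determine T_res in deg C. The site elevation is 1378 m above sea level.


T_res = T_surf + grad * d / 1000
T_res = 25.336 + 40.357 * 3939.6 / 1000
T_res = 184.33 deg C


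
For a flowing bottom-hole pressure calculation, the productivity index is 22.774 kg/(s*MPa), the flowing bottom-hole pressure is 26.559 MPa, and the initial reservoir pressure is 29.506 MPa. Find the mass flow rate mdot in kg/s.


mdot = (P_i - P_wf) * PI
mdot = (29.506 - 26.559) * 22.774
mdot = 67.115 kg/s


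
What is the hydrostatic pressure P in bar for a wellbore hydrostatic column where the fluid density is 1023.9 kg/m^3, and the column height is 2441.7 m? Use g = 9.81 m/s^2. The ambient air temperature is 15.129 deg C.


P = rho * g * h / 1e6
P = 1023.9 * 9.81 * 2441.7 / 1e6
P = 24.52556 MPa
Convert: 24.52556 MPa * 10.0 = 245.26 bar
P = 245.26 bar


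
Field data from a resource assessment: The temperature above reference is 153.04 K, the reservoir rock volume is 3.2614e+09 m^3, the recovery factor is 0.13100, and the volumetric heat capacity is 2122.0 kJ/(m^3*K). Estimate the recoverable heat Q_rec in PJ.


Step 1: Q_s = Vr*rhoc*dT/1e12 = 3.2614e+09*2122.0*153.04/1e12 = 1059.143 PJ
Step 2: Q_rec = Q_s * RF = 1059.143 * 0.131 = 138.75 PJ
Q_rec = 138.75 PJ


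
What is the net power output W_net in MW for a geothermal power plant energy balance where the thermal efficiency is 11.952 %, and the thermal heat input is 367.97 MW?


W_net = eta / 100 * Q_in
W_net = 11.952 / 100 * 367.97
W_net = 43.980 MW


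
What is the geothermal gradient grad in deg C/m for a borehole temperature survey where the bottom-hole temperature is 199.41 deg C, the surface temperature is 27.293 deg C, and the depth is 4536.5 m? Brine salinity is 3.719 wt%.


grad = (T_d - T_surf) / d * 1000
grad = (199.41 - 27.293) / 4536.5 * 1000
grad = 37.94048 deg C/km
Convert: 37.94048 deg C/km * 0.001 = 0.037940 deg C/m
grad = 0.037940 deg C/m


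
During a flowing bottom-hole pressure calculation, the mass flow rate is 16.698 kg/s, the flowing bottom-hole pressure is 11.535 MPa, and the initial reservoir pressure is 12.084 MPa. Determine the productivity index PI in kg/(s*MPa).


PI = mdot / (P_i - P_wf)
PI = 16.698 / (12.084 - 11.535)
PI = 30.415 kg/(s*MPa)


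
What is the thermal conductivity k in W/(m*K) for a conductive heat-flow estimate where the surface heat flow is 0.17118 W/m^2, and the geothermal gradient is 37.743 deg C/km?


k = q * 1000 / grad
k = 0.17118 * 1000 / 37.743
k = 4.5354 W/(m*K)


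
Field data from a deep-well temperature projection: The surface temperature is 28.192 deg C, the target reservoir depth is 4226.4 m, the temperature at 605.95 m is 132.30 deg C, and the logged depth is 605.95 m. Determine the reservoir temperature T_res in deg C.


Step 1: grad = (T_d1 - T_surf)/d1 * 1000 = (132.3 - 28.192)/605.95 * 1000 = 171.8096 deg C/km
Step 2: T_res = T_surf + grad*d2/1000 = 28.192 + 171.8096*4226.4/1000 = 754.33 deg C
T_res = 754.33 deg C


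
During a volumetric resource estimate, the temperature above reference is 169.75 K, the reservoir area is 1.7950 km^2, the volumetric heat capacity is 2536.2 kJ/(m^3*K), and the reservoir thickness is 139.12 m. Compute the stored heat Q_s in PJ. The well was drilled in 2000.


Step 1: Vr = A*1e6*hr = 1.795*1e6*139.12 = 2.497204e+08 m^3
Step 2: Q_s = Vr*rhoc*dT/1e12 = 2.497204e+08*2536.2*169.75/1e12 = 107.51 PJ
Q_s = 107.51 PJ


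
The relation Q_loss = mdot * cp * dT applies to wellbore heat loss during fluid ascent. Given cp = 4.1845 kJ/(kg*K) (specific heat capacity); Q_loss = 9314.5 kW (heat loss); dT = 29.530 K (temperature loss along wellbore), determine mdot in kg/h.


mdot = Q_loss / (cp * dT)
mdot = 9314.5 / (4.1845 * 29.530)
mdot = 75.37937 kg/s
Convert: 75.37937 kg/s * 3600.0 = 2.7137e+05 kg/h
mdot = 2.7137e+05 kg/h


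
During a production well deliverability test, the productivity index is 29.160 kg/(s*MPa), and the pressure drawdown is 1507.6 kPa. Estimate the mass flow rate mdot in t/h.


mdot = PI * dP / 1000
mdot = 29.160 * 1507.6 / 1000
mdot = 43.96162 kg/s
Convert: 43.96162 kg/s * 3.6 = 158.26 t/h
mdot = 158.26 t/h


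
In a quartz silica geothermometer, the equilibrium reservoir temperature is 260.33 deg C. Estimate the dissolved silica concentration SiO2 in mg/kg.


SiO2 = 10^(5.19 - 1309/(T_eq + 273.15))
SiO2 = 10^(5.19 - 1309/(260.33 + 273.15))
SiO2 = 544.88 mg/kg


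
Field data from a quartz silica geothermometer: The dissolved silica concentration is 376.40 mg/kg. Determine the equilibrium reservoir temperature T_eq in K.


T_eq = 1309 / (5.19 - log10(SiO2)) - 273.15
T_eq = 1309 / (5.19 - log10(376.40)) - 273.15
T_eq = 227.5480 deg C
Convert to K: 227.5480 + 273.15 = 500.70 K
T_eq = 500.70 K


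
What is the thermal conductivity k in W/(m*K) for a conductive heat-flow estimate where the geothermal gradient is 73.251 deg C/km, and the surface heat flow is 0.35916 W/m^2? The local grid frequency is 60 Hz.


k = q * 1000 / grad
k = 0.35916 * 1000 / 73.251
k = 4.9031 W/(m*K)


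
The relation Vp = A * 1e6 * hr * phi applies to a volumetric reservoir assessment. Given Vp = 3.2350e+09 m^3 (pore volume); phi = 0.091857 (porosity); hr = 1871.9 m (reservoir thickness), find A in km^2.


A = Vp / (1e6 * hr * phi)
A = 3.2350e+09 / (1e6 * 1871.9 * 0.091857)
A = 18.814 km^2


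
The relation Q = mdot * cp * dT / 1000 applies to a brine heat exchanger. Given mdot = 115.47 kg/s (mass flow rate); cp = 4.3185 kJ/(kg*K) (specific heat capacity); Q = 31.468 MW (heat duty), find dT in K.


dT = Q * 1000 / (mdot * cp)
dT = 31.468 * 1000 / (115.47 * 4.3185)
dT = 63.105 K


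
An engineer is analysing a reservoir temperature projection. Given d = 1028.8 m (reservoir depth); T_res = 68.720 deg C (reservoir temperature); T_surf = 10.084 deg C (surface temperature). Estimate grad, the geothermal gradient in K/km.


grad = (T_res - T_surf) / d * 1000
grad = (68.720 - 10.084) / 1028.8 * 1000
grad = 56.99456 deg C/km
Convert: 56.99456 deg C/km * 1.0 = 56.995 K/km
grad = 56.995 K/km


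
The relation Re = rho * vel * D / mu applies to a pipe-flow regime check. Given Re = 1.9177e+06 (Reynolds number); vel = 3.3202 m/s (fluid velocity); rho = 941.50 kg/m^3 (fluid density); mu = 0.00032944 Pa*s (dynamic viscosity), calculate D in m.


D = Re * mu / (rho * vel)
D = 1.9177e+06 * 0.00032944 / (941.50 * 3.3202)
D = 0.20210 m


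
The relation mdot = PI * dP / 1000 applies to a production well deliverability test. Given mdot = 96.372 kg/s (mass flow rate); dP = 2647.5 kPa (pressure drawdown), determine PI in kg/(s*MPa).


PI = mdot * 1000 / dP
PI = 96.372 * 1000 / 2647.5
PI = 36.401 kg/(s*MPa)


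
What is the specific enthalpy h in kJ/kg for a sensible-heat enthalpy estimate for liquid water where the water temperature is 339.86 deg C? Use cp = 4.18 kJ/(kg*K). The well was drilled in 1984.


h = cp * T
h = 4.18 * 339.86
h = 1420.6 kJ/kg


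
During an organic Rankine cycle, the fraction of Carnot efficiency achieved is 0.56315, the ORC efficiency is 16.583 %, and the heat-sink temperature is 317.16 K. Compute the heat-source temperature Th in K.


Th = Tc / (1 - (eta_orc/100)/f)
Th = 317.16 / (1 - (16.583/100)/0.56315)
Th = 449.53 K


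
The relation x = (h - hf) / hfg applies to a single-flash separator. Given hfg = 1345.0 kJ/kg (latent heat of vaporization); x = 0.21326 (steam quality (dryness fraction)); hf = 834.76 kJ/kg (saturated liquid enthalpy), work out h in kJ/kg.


h = hf + x * hfg
h = 834.76 + 0.21326 * 1345.0
h = 1121.6 kJ/kg


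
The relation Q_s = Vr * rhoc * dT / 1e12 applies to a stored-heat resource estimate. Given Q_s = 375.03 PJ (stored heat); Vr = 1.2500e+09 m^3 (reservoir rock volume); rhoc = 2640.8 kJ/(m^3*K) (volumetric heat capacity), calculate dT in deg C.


dT = Q_s * 1e12 / (Vr * rhoc)
dT = 375.03 * 1e12 / (1.2500e+09 * 2640.8)
dT = 113.6110 K
Convert (temperature difference, 1 K = 1 deg C): 113.6110 K = 113.6110 deg C
dT = 113.61 deg C


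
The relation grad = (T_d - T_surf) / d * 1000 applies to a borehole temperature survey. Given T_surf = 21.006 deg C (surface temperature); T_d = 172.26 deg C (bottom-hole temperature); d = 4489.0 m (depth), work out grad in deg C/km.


grad = (T_d - T_surf) / d * 1000
grad = (172.26 - 21.006) / 4489.0 * 1000
grad = 33.694 deg C/km


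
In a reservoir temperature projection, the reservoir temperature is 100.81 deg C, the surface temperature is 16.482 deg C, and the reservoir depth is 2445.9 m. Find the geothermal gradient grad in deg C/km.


grad = (T_res - T_surf) / d * 1000
grad = (100.81 - 16.482) / 2445.9 * 1000
grad = 34.477 deg C/km


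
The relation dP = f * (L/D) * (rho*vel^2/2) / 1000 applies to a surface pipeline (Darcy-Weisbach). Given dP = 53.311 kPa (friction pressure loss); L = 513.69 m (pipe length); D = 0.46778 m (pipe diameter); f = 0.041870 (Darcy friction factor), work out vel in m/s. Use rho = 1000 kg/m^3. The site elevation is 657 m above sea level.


vel = sqrt(dP*1000*2*D / (f*L*rho))
vel = sqrt(53.311*1000*2*0.46778 / (0.041870*513.69*1000))
vel = 1.5228 m/s


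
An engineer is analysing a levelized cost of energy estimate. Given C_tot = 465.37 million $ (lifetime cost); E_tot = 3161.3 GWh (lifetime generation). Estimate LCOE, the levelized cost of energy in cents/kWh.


LCOE = C_tot / E_tot * 100
LCOE = 465.37 / 3161.3 * 100
LCOE = 14.721 cents/kWh


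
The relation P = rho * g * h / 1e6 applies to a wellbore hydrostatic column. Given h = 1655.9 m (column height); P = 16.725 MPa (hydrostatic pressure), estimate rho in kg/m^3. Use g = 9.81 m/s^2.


rho = P * 1e6 / (g * h)
rho = 16.725 * 1e6 / (9.81 * 1655.9)
rho = 1029.6 kg/m^3


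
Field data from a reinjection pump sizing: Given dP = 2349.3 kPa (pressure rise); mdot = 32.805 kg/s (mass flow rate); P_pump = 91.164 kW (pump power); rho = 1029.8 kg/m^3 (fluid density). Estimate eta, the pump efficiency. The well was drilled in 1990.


eta = mdot * dP / (rho * P_pump)
eta = 32.805 * 2349.3 / (1029.8 * 91.164)
eta = 0.82092


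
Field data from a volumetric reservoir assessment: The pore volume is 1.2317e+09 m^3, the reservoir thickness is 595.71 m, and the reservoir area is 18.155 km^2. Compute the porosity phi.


phi = Vp / (A * 1e6 * hr)
phi = 1.2317e+09 / (18.155 * 1e6 * 595.71)
phi = 0.11389


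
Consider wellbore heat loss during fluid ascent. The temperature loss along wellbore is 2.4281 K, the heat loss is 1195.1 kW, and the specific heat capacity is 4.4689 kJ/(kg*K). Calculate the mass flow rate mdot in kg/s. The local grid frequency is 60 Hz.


mdot = Q_loss / (cp * dT)
mdot = 1195.1 / (4.4689 * 2.4281)
mdot = 110.14 kg/s


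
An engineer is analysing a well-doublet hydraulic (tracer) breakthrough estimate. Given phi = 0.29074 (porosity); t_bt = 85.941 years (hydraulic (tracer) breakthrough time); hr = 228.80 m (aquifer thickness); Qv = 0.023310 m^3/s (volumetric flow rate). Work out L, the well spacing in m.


L = sqrt(t_bt*365.25*86400*3*Qv / (pi*hr*phi))
L = sqrt(85.941*365.25*86400*3*0.023310 / (pi*228.80*0.29074))
L = 952.64 m


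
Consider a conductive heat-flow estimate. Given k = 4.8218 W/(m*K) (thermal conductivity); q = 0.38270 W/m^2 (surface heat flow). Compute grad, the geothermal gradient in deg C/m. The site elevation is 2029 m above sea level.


grad = q * 1000 / k
grad = 0.38270 * 1000 / 4.8218
grad = 79.36870 deg C/km
Convert: 79.36870 deg C/km * 0.001 = 0.079369 deg C/m
grad = 0.079369 deg C/m


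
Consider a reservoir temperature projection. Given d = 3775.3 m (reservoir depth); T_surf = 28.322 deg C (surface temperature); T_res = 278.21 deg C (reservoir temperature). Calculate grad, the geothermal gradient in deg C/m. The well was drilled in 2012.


grad = (T_res - T_surf) / d * 1000
grad = (278.21 - 28.322) / 3775.3 * 1000
grad = 66.19024 deg C/km
Convert: 66.19024 deg C/km * 0.001 = 0.066190 deg C/m
grad = 0.066190 deg C/m


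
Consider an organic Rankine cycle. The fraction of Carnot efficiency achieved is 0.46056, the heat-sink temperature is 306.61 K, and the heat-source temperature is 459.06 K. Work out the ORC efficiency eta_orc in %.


eta_orc = (1 - Tc/Th) * f * 100
eta_orc = (1 - 306.61/459.06) * 0.46056 * 100
eta_orc = 15.295 %


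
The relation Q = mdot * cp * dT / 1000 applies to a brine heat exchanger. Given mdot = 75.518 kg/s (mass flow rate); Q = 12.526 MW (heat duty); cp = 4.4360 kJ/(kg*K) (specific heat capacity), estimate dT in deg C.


dT = Q * 1000 / (mdot * cp)
dT = 12.526 * 1000 / (75.518 * 4.4360)
dT = 37.39128 K
Convert (temperature difference, 1 K = 1 deg C): 37.39128 K = 37.39128 deg C
dT = 37.391 deg C


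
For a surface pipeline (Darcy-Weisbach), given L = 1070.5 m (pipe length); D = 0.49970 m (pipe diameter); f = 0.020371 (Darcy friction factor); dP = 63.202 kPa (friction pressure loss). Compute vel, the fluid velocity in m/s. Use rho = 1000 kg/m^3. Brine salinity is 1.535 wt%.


vel = sqrt(dP*1000*2*D / (f*L*rho))
vel = sqrt(63.202*1000*2*0.49970 / (0.020371*1070.5*1000))
vel = 1.7019 m/s


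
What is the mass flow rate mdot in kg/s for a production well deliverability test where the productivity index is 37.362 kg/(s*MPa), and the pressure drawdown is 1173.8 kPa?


mdot = PI * dP / 1000
mdot = 37.362 * 1173.8 / 1000
mdot = 43.856 kg/s


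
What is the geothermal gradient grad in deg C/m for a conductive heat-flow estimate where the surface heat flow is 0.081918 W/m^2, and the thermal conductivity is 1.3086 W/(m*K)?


grad = q * 1000 / k
grad = 0.081918 * 1000 / 1.3086
grad = 62.59972 deg C/km
Convert: 62.59972 deg C/km * 0.001 = 0.062600 deg C/m
grad = 0.062600 deg C/m


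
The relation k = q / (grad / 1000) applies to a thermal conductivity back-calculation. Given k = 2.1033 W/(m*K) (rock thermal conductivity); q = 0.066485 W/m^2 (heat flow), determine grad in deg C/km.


grad = q / k * 1000
grad = 0.066485 / 2.1033 * 1000
grad = 31.610 deg C/km


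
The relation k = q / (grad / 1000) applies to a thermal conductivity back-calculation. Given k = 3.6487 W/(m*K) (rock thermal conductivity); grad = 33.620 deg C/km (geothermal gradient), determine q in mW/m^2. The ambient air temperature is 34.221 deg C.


q = k * grad / 1000
q = 3.6487 * 33.620 / 1000
q = 0.1226693 W/m^2
Convert: 0.1226693 W/m^2 * 1000.0 = 122.67 mW/m^2
q = 122.67 mW/m^2


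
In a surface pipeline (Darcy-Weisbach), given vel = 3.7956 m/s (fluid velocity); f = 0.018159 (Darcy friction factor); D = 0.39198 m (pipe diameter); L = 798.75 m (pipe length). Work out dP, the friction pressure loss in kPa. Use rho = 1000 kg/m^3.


dP = f * (L/D) * (rho*vel^2/2) / 1000
dP = 0.018159 * (798.75/0.39198) * (1000*3.7956^2/2) / 1000
dP = 266.54 kPa


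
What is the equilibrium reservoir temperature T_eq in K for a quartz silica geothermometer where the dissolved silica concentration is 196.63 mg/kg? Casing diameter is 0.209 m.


T_eq = 1309 / (5.19 - log10(SiO2)) - 273.15
T_eq = 1309 / (5.19 - log10(196.63)) - 273.15
T_eq = 178.7981 deg C
Convert to K: 178.7981 + 273.15 = 451.95 K
T_eq = 451.95 K


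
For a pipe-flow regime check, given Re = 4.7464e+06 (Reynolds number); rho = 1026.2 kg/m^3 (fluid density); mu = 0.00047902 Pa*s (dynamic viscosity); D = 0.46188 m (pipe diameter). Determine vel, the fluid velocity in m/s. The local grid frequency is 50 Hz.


vel = Re * mu / (rho * D)
vel = 4.7464e+06 * 0.00047902 / (1026.2 * 0.46188)
vel = 4.7969 m/s


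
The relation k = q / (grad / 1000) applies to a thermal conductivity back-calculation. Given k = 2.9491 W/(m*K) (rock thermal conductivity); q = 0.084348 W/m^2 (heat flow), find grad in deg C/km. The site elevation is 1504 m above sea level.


grad = q / k * 1000
grad = 0.084348 / 2.9491 * 1000
grad = 28.601 deg C/km


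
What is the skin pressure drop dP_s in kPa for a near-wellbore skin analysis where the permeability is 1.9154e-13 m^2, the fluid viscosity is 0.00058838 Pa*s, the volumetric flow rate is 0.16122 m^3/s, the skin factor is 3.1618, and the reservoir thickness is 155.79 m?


dP_s = S * q * mu / (2*pi*k*hr) / 1000
dP_s = 3.1618 * 0.16122 * 0.00058838 / (2*pi*1.9154e-13*155.79) / 1000
dP_s = 1599.7 kPa


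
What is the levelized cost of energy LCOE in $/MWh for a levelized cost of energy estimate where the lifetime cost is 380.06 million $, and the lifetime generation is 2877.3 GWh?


LCOE = C_tot / E_tot * 100
LCOE = 380.06 / 2877.3 * 100
LCOE = 13.20891 cents/kWh
Convert: 13.20891 cents/kWh * 10.0 = 132.09 $/MWh
LCOE = 132.09 $/MWh


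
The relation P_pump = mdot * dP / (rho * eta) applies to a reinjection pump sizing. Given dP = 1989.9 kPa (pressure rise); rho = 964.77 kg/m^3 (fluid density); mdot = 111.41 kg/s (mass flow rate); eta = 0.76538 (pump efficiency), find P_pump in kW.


P_pump = mdot * dP / (rho * eta)
P_pump = 111.41 * 1989.9 / (964.77 * 0.76538)
P_pump = 300.23 kW


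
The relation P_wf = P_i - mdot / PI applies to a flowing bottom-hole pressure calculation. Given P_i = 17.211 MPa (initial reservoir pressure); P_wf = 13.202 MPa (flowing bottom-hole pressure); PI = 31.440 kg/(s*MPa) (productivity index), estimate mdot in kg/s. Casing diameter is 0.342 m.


mdot = (P_i - P_wf) * PI
mdot = (17.211 - 13.202) * 31.440
mdot = 126.04 kg/s


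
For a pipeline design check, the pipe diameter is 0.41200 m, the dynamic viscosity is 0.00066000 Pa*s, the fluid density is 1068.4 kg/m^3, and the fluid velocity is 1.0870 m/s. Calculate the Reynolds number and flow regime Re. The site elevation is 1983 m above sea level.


Step 1: Re = rho*vel*D/mu = 1068.4*1.087*0.412/0.00066 = 7.2496e+05
Step 2: Re = 7.2496e+05 > 4000, so flow is turbulent.
Re = 7.2496e+05 (turbulent)


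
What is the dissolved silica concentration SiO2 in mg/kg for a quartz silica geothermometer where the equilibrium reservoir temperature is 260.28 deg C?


SiO2 = 10^(5.19 - 1309/(T_eq + 273.15))
SiO2 = 10^(5.19 - 1309/(260.28 + 273.15))
SiO2 = 544.59 mg/kg


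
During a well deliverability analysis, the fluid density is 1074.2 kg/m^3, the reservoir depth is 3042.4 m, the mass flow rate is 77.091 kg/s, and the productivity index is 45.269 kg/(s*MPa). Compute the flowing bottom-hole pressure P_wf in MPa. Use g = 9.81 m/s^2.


Step 1: P_i = rho*g*h/1e6 = 1074.2*9.81*3042.4/1e6 = 32.06051 MPa
Step 2: P_wf = P_i - mdot/PI = 32.06051 - 77.091/45.269 = 30.358 MPa
P_wf = 30.358 MPa


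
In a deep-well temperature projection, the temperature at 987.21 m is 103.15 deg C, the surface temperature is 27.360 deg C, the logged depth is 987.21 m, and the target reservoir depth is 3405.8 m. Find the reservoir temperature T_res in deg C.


Step 1: grad = (T_d1 - T_surf)/d1 * 1000 = (103.15 - 27.36)/987.21 * 1000 = 76.77191 deg C/km
Step 2: T_res = T_surf + grad*d2/1000 = 27.36 + 76.77191*3405.8/1000 = 288.83 deg C
T_res = 288.83 deg C


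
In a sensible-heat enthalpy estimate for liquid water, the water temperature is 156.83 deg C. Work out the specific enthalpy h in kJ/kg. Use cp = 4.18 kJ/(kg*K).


h = cp * T
h = 4.18 * 156.83
h = 655.55 kJ/kg


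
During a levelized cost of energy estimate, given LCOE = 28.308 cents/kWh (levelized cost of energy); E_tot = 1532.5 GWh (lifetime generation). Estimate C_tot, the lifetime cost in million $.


C_tot = LCOE / 100 * E_tot
C_tot = 28.308 / 100 * 1532.5
C_tot = 433.82 million $


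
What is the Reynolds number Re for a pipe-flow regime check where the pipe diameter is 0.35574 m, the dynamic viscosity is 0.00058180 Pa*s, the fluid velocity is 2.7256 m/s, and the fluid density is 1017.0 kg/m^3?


Re = rho * vel * D / mu
Re = 1017.0 * 2.7256 * 0.35574 / 0.00058180
Re = 1.6949e+06


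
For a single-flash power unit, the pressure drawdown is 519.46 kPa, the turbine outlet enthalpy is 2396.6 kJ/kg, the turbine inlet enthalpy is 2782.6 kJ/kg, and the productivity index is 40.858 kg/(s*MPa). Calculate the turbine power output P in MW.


Step 1: mdot = PI * dP / 1000 = 40.858 * 519.46 / 1000 = 21.22410 kg/s
Step 2: P = mdot*(h_in - h_out)/1000 = 21.22410*(2782.6 - 2396.6)/1000 = 8.1925 MW
P = 8.1925 MW


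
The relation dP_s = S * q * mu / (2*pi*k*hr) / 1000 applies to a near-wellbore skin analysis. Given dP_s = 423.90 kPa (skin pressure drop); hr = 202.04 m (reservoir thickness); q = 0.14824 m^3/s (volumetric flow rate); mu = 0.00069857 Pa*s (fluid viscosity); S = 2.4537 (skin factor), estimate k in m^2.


k = S*q*mu / (2*pi*dP_s*1000*hr)
k = 2.4537*0.14824*0.00069857 / (2*pi*423.90*1000*202.04)
k = 4.7219e-13 m^2


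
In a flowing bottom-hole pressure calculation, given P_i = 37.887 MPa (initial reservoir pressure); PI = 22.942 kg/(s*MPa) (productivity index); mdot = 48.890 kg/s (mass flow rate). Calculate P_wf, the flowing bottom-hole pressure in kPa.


P_wf = P_i - mdot / PI
P_wf = 37.887 - 48.890 / 22.942
P_wf = 35.75597 MPa
Convert: 35.75597 MPa * 1000.0 = 35756 kPa
P_wf = 35756 kPa


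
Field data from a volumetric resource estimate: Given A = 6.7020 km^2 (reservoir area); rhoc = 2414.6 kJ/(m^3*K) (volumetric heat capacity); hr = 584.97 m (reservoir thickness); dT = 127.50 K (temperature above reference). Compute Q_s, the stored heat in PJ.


Step 1: Vr = A*1e6*hr = 6.702*1e6*584.97 = 3.920469e+09 m^3
Step 2: Q_s = Vr*rhoc*dT/1e12 = 3.920469e+09*2414.6*127.5/1e12 = 1207.0 PJ
Q_s = 1207.0 PJ


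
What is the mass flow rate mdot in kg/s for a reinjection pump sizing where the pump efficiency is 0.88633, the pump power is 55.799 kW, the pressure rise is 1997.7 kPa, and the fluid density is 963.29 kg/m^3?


mdot = P_pump * rho * eta / dP
mdot = 55.799 * 963.29 * 0.88633 / 1997.7
mdot = 23.848 kg/s


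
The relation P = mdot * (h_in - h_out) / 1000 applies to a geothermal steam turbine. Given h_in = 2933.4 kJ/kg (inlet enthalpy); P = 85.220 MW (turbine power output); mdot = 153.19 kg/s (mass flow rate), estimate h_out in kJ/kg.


h_out = h_in - P * 1000 / mdot
h_out = 2933.4 - 85.220 * 1000 / 153.19
h_out = 2377.1 kJ/kg


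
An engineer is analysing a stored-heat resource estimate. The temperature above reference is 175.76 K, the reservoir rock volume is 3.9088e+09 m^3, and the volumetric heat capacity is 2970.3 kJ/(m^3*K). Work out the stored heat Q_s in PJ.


Q_s = Vr * rhoc * dT / 1e12
Q_s = 3.9088e+09 * 2970.3 * 175.76 / 1e12
Q_s = 2040.6 PJ


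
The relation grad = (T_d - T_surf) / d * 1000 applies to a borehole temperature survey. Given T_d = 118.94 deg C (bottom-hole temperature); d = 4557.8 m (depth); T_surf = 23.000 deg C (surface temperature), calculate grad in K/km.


grad = (T_d - T_surf) / d * 1000
grad = (118.94 - 23.000) / 4557.8 * 1000
grad = 21.04963 deg C/km
Convert: 21.04963 deg C/km * 1.0 = 21.050 K/km
grad = 21.050 K/km


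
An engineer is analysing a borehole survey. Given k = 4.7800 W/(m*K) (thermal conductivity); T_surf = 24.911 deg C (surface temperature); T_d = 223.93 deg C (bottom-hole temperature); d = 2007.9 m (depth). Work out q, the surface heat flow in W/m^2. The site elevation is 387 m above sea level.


Step 1: grad = (T_d - T_surf)/d * 1000 = (223.93 - 24.911)/2007.9 * 1000 = 99.11798 deg C/km
Step 2: q = k * grad / 1000 = 4.78 * 99.11798 / 1000 = 0.47378 W/m^2
q = 0.47378 W/m^2


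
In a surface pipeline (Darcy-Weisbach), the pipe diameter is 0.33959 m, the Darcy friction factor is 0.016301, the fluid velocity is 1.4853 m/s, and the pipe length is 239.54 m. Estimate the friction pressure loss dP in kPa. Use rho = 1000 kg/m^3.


dP = f * (L/D) * (rho*vel^2/2) / 1000
dP = 0.016301 * (239.54/0.33959) * (1000*1.4853^2/2) / 1000
dP = 12.683 kPa


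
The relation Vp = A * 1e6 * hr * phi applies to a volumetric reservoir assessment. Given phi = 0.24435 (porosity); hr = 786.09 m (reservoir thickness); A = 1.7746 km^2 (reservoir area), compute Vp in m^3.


Vp = A * 1e6 * hr * phi
Vp = 1.7746 * 1e6 * 786.09 * 0.24435
Vp = 3.4087e+08 m^3


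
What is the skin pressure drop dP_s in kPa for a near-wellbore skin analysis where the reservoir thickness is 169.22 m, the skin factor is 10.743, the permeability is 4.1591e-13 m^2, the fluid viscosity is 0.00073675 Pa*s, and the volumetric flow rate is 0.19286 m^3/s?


dP_s = S * q * mu / (2*pi*k*hr) / 1000
dP_s = 10.743 * 0.19286 * 0.00073675 / (2*pi*4.1591e-13*169.22) / 1000
dP_s = 3451.9 kPa


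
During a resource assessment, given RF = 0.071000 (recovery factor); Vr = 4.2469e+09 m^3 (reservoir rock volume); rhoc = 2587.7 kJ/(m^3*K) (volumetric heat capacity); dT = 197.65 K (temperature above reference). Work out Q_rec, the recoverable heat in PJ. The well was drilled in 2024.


Step 1: Q_s = Vr*rhoc*dT/1e12 = 4.2469e+09*2587.7*197.65/1e12 = 2172.115 PJ
Step 2: Q_rec = Q_s * RF = 2172.115 * 0.071 = 154.22 PJ
Q_rec = 154.22 PJ


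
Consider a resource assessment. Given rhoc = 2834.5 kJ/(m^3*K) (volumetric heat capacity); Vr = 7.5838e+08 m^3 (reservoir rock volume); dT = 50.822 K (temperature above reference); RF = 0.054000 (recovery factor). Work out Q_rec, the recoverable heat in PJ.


Step 1: Q_s = Vr*rhoc*dT/1e12 = 7.5838e+08*2834.5*50.822/1e12 = 109.2484 PJ
Step 2: Q_rec = Q_s * RF = 109.2484 * 0.054 = 5.8994 PJ
Q_rec = 5.8994 PJ


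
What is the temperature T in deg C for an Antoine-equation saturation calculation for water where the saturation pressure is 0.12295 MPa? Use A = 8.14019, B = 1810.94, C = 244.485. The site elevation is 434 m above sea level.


T = B / (A - log10(P_sat * 760 / 0.101325)) - C
T = 1810.94 / (8.14019 - log10(0.12295 * 760 / 0.101325)) - 244.485
T = 105.43 deg C


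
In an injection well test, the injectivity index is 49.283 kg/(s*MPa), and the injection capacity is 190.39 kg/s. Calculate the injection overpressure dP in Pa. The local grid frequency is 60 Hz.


dP = mdot * 1000 / II
dP = 190.39 * 1000 / 49.283
dP = 3863.198 kPa
Convert: 3863.198 kPa * 1000.0 = 3.8632e+06 Pa
dP = 3.8632e+06 Pa


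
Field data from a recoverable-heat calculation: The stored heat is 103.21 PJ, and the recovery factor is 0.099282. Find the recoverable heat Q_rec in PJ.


Q_rec = Q_s * RF
Q_rec = 103.21 * 0.099282
Q_rec = 10.247 PJ


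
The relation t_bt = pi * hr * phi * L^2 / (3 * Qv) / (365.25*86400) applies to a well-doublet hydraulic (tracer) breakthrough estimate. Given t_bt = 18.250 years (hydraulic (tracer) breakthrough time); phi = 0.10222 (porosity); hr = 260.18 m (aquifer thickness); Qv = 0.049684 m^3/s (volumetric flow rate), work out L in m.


L = sqrt(t_bt*365.25*86400*3*Qv / (pi*hr*phi))
L = sqrt(18.250*365.25*86400*3*0.049684 / (pi*260.18*0.10222))
L = 1013.6 m


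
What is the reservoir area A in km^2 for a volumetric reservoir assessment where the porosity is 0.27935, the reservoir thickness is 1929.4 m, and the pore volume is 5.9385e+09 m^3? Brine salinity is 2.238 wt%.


A = Vp / (1e6 * hr * phi)
A = 5.9385e+09 / (1e6 * 1929.4 * 0.27935)
A = 11.018 km^2


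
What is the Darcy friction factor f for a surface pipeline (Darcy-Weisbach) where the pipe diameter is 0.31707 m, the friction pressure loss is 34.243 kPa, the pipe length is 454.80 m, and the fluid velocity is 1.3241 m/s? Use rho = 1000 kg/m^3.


f = dP*1000 / ((L/D)*(rho*vel^2/2))
f = 34.243*1000 / ((454.80/0.31707)*(1000*1.3241^2/2))
f = 0.027233


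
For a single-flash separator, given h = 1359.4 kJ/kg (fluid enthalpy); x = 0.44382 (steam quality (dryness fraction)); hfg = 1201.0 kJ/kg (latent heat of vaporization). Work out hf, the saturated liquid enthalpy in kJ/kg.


hf = h - x * hfg
hf = 1359.4 - 0.44382 * 1201.0
hf = 826.37 kJ/kg


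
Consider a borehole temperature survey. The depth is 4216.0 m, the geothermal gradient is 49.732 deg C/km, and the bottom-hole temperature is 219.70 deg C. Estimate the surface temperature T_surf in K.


T_surf = T_d - grad * d / 1000
T_surf = 219.70 - 49.732 * 4216.0 / 1000
T_surf = 10.02989 deg C
Convert to K: 10.02989 + 273.15 = 283.18 K
T_surf = 283.18 K


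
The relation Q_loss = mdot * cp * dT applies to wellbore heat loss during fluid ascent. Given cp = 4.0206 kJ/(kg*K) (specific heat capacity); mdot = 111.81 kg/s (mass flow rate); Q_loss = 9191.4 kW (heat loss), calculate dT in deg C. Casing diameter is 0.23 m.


dT = Q_loss / (mdot * cp)
dT = 9191.4 / (111.81 * 4.0206)
dT = 20.44608 K
Convert (temperature difference, 1 K = 1 deg C): 20.44608 K = 20.44608 deg C
dT = 20.446 deg C


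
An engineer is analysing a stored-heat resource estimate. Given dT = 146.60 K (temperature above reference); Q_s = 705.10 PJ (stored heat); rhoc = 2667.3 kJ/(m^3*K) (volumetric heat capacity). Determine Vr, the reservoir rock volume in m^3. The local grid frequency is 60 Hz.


Vr = Q_s * 1e12 / (rhoc * dT)
Vr = 705.10 * 1e12 / (2667.3 * 146.60)
Vr = 1.8032e+09 m^3


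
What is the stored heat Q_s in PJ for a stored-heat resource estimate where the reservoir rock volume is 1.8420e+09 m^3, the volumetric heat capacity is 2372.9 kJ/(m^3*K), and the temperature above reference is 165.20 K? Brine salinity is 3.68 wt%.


Q_s = Vr * rhoc * dT / 1e12
Q_s = 1.8420e+09 * 2372.9 * 165.20 / 1e12
Q_s = 722.07 PJ


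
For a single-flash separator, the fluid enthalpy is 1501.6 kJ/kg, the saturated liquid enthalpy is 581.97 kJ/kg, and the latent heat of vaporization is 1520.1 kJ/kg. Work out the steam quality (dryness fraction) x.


x = (h - hf) / hfg
x = (1501.6 - 581.97) / 1520.1
x = 0.60498


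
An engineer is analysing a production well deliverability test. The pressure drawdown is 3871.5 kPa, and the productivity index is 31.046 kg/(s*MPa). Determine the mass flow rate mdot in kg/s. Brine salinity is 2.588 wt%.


mdot = PI * dP / 1000
mdot = 31.046 * 3871.5 / 1000
mdot = 120.19 kg/s


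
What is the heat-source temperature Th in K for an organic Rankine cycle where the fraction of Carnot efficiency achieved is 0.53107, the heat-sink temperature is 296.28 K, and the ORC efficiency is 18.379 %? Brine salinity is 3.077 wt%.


Th = Tc / (1 - (eta_orc/100)/f)
Th = 296.28 / (1 - (18.379/100)/0.53107)
Th = 453.08 K


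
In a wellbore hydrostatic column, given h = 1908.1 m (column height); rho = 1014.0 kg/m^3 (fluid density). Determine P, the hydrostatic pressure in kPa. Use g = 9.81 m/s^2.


P = rho * g * h / 1e6
P = 1014.0 * 9.81 * 1908.1 / 1e6
P = 18.98052 MPa
Convert: 18.98052 MPa * 1000.0 = 18981 kPa
P = 18981 kPa


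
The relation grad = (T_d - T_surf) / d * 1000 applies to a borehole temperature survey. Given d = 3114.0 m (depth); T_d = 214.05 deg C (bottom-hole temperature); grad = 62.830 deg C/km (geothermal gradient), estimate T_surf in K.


T_surf = T_d - grad * d / 1000
T_surf = 214.05 - 62.830 * 3114.0 / 1000
T_surf = 18.39738 deg C
Convert to K: 18.39738 + 273.15 = 291.55 K
T_surf = 291.55 K


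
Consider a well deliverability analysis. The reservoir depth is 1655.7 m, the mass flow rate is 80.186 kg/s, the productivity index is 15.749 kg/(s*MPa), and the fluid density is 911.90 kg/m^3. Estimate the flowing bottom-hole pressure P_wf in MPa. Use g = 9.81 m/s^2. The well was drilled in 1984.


Step 1: P_i = rho*g*h/1e6 = 911.9*9.81*1655.7/1e6 = 14.81146 MPa
Step 2: P_wf = P_i - mdot/PI = 14.81146 - 80.186/15.749 = 9.7200 MPa
P_wf = 9.7200 MPa


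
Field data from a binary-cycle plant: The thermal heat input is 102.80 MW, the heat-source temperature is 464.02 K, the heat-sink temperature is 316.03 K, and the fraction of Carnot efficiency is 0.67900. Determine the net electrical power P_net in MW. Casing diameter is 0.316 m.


Step 1: eta = (1 - Tc/Th)*f = (1 - 316.03/464.02)*0.679 = 0.2165536
Step 2: P_net = eta * Q_in = 0.2165536 * 102.8 = 22.262 MW
P_net = 22.262 MW


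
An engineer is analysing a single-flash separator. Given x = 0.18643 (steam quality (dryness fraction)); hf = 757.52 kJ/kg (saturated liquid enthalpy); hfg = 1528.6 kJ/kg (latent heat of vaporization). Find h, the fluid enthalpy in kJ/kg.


h = hf + x * hfg
h = 757.52 + 0.18643 * 1528.6
h = 1042.5 kJ/kg


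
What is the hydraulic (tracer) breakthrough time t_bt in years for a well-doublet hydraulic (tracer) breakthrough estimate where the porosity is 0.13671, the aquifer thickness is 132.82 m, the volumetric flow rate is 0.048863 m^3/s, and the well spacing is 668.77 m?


t_bt = pi * hr * phi * L^2 / (3 * Qv) / (365.25*86400)
t_bt = pi * 132.82 * 0.13671 * 668.77^2 / (3 * 0.048863) / (365.25*86400)
t_bt = 5.5152 years


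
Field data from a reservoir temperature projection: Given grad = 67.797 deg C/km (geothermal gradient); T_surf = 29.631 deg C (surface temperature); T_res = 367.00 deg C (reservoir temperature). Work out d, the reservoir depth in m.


d = (T_res - T_surf) / grad * 1000
d = (367.00 - 29.631) / 67.797 * 1000
d = 4976.2 m


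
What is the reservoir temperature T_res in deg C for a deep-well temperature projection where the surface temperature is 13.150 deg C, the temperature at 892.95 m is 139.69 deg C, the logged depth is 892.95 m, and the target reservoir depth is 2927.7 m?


Step 1: grad = (T_d1 - T_surf)/d1 * 1000 = (139.69 - 13.15)/892.95 * 1000 = 141.7101 deg C/km
Step 2: T_res = T_surf + grad*d2/1000 = 13.15 + 141.7101*2927.7/1000 = 428.03 deg C
T_res = 428.03 deg C


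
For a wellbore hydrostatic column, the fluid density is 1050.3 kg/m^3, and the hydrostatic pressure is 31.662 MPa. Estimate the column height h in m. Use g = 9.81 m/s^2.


h = P * 1e6 / (g * rho)
h = 31.662 * 1e6 / (9.81 * 1050.3)
h = 3073.0 m


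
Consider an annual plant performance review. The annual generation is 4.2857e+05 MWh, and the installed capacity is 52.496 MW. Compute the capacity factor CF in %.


CF = E_a / (cap * 8760) * 100
CF = 4.2857e+05 / (52.496 * 8760) * 100
CF = 93.195 %


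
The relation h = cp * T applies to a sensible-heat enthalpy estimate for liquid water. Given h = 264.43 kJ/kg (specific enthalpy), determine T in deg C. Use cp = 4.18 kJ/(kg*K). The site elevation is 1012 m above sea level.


T = h / cp
T = 264.43 / 4.18
T = 63.261 deg C


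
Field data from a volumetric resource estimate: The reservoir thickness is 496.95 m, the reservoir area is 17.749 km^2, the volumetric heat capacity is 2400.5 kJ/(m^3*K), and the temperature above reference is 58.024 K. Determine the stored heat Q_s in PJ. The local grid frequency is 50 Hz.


Step 1: Vr = A*1e6*hr = 17.749*1e6*496.95 = 8.820366e+09 m^3
Step 2: Q_s = Vr*rhoc*dT/1e12 = 8.820366e+09*2400.5*58.024/1e12 = 1228.6 PJ
Q_s = 1228.6 PJ


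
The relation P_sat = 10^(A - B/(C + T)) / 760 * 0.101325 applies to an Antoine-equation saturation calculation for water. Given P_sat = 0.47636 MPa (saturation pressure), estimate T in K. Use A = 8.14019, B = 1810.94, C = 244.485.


T = B / (A - log10(P_sat * 760 / 0.101325)) - C
T = 1810.94 / (8.14019 - log10(0.47636 * 760 / 0.101325)) - 244.485
T = 150.2998 deg C
Convert to K: 150.2998 + 273.15 = 423.45 K
T = 423.45 K


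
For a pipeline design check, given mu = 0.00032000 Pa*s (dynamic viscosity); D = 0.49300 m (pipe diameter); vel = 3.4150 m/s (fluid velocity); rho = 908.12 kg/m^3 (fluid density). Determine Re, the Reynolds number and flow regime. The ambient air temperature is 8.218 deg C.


Step 1: Re = rho*vel*D/mu = 908.12*3.415*0.493/0.00032 = 4.7778e+06
Step 2: Re = 4.7778e+06 > 4000, so flow is turbulent.
Re = 4.7778e+06 (turbulent)


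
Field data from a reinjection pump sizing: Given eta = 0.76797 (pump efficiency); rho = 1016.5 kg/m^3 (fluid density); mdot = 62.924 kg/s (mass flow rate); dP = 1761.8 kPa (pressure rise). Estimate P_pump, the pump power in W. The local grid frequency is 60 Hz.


P_pump = mdot * dP / (rho * eta)
P_pump = 62.924 * 1761.8 / (1016.5 * 0.76797)
P_pump = 142.0108 kW
Convert: 142.0108 kW * 1000.0 = 1.4201e+05 W
P_pump = 1.4201e+05 W


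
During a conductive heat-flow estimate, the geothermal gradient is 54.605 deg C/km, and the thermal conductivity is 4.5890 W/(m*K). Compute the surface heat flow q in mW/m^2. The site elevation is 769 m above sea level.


q = k * grad / 1000
q = 4.5890 * 54.605 / 1000
q = 0.2505823 W/m^2
Convert: 0.2505823 W/m^2 * 1000.0 = 250.58 mW/m^2
q = 250.58 mW/m^2


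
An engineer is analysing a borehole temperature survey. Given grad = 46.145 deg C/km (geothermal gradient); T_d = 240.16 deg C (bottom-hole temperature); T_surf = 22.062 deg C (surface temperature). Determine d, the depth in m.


d = (T_d - T_surf) / grad * 1000
d = (240.16 - 22.062) / 46.145 * 1000
d = 4726.4 m


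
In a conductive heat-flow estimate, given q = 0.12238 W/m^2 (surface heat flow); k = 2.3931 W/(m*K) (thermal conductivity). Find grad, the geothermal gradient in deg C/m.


grad = q * 1000 / k
grad = 0.12238 * 1000 / 2.3931
grad = 51.13869 deg C/km
Convert: 51.13869 deg C/km * 0.001 = 0.051139 deg C/m
grad = 0.051139 deg C/m


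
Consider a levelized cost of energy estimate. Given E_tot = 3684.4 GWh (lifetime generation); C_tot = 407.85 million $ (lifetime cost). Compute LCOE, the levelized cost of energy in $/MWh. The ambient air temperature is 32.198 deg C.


LCOE = C_tot / E_tot * 100
LCOE = 407.85 / 3684.4 * 100
LCOE = 11.06964 cents/kWh
Convert: 11.06964 cents/kWh * 10.0 = 110.70 $/MWh
LCOE = 110.70 $/MWh


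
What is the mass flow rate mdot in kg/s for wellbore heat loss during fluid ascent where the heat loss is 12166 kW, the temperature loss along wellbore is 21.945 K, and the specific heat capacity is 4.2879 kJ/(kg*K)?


mdot = Q_loss / (cp * dT)
mdot = 12166 / (4.2879 * 21.945)
mdot = 129.29 kg/s


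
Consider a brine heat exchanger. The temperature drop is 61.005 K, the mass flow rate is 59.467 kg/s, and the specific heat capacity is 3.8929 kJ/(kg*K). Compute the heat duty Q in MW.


Q = mdot * cp * dT / 1000
Q = 59.467 * 3.8929 * 61.005 / 1000
Q = 14.123 MW
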